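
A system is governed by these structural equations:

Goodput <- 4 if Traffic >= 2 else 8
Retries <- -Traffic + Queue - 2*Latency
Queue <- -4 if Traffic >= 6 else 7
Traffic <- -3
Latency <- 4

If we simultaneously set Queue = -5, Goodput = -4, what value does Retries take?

-10

The joint intervention fixes Queue = -5, Goodput = -4, removing each variable's own equation.
Retries = -Traffic + Queue - 2*Latency  [with Traffic=-3, Queue=-5, Latency=4]  = -10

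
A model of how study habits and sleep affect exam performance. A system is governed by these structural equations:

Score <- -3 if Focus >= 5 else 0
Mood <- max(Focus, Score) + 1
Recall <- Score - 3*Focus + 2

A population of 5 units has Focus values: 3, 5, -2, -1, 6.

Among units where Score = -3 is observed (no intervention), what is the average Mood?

Conditioning on Score=-3 selects the 2 unit(s) with Focus ∈ {5, 6}. Their Mood values: 6, 7. Mean = 6.5.

6.5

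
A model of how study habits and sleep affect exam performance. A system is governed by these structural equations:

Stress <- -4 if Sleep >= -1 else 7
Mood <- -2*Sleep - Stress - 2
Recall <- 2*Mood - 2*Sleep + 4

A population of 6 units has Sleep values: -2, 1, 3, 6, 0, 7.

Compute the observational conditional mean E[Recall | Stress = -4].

Conditioning on Stress=-4 selects the 5 unit(s) with Sleep ∈ {1, 3, 6, 0, 7}. Their Recall values: 2, -10, -28, 8, -34. Mean = -12.4.

-12.4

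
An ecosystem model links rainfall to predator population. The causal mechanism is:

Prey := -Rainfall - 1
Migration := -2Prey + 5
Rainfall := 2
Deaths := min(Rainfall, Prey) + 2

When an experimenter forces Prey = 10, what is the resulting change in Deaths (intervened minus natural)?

The intervention breaks the incoming arrows to Prey: Prey := -Rainfall - 1 no longer applies, and Prey = 10.
Deaths = min(Rainfall, Prey) + 2  [with Rainfall=2, Prey=10]  = 4
Without intervention: Prey = -Rainfall - 1  [with Rainfall=2]  = -3; Deaths = min(Rainfall, Prey) + 2  [with Rainfall=2, Prey=-3]  = -1.
Change = 4 − (-1) = 5.

5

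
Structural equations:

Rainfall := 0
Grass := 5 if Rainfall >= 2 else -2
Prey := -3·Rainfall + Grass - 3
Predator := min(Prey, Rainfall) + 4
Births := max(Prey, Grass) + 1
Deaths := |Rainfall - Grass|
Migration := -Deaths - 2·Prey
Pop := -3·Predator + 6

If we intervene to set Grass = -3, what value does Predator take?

Under do(Grass=-3), the mechanism Grass := 5 if Rainfall >= 2 else -2 is discarded; Grass is fixed at -3.
Prey = -3·Rainfall + Grass - 3  [with Rainfall=0, Grass=-3]  = -6
Predator = min(Prey, Rainfall) + 4  [with Prey=-6, Rainfall=0]  = -2

-2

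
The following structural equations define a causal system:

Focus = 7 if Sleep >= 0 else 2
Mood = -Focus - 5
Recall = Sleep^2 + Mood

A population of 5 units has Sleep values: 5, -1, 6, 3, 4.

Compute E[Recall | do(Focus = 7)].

5.4

do(Focus=7) breaks Focus's dependence on Sleep. With Focus=7 fixed, Recall across the units is 13, -11, 24, -3, 4, mean 5.4.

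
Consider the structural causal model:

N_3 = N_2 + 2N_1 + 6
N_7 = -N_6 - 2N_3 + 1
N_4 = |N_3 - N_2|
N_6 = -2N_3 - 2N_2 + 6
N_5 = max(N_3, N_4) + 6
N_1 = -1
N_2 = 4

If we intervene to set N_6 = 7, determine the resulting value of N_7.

Intervening sets N_6 = 7 and removes its equation (N_6 = -2N_3 - 2N_2 + 6).
N_3 = N_2 + 2N_1 + 6  [with N_2=4, N_1=-1]  = 8
N_7 = -N_6 - 2N_3 + 1  [with N_6=7, N_3=8]  = -22

-22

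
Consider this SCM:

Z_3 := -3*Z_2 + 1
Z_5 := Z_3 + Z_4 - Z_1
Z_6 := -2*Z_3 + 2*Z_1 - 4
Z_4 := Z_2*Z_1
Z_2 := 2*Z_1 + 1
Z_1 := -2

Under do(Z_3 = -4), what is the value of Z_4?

6

The intervention breaks the incoming arrows to Z_3: Z_3 := -3*Z_2 + 1 no longer applies, and Z_3 = -4.
Z_4 is not downstream of the intervention, so its value is determined by the original equations.
Z_2 = 2*Z_1 + 1  [with Z_1=-2]  = -3
Z_4 = Z_2*Z_1  [with Z_2=-3, Z_1=-2]  = 6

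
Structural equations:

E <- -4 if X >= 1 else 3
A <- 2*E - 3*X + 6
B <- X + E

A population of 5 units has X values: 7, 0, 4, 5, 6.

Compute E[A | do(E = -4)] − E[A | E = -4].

Under do(E=-4), E's equation is replaced by E=-4 for every unit. Per-unit A: -23, -2, -14, -17, -20. Mean = -15.2.
Conditioning on E=-4 selects the 4 unit(s) with X ∈ {7, 4, 5, 6}. Their A values: -23, -14, -17, -20. Mean = -18.5.
Difference = -15.2 − (-18.5) = 3.3.

3.3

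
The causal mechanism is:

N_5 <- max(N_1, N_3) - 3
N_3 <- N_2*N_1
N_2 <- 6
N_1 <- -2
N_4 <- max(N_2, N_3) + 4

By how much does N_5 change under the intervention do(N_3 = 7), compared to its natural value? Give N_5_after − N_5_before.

9

do(N_3=7) replaces the equation N_3 <- N_2*N_1 with the constant N_3 = 7.
N_5 = max(N_1, N_3) - 3  [with N_1=-2, N_3=7]  = 4
Without intervention: N_3 = N_2*N_1  [with N_2=6, N_1=-2]  = -12; N_5 = max(N_1, N_3) - 3  [with N_1=-2, N_3=-12]  = -5.
Change = 4 − (-5) = 9.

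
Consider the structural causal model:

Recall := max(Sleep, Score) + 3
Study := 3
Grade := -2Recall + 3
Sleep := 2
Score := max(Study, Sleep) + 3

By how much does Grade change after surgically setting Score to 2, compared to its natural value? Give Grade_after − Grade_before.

do(Score=2) replaces the equation Score := max(Study, Sleep) + 3 with the constant Score = 2.
Recall = max(Sleep, Score) + 3  [with Sleep=2, Score=2]  = 5
Grade = -2Recall + 3  [with Recall=5]  = -7
Without intervention: Score = max(Study, Sleep) + 3  [with Study=3, Sleep=2]  = 6; Recall = max(Sleep, Score) + 3  [with Sleep=2, Score=6]  = 9; Grade = -2Recall + 3  [with Recall=9]  = -15.
Change = -7 − (-15) = 8.

8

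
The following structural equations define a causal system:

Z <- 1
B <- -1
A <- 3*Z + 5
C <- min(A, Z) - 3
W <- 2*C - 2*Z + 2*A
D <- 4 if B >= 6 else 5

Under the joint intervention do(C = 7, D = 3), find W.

28

Setting C = 7, D = 3 by intervention discards those variables' equations.
A = 3*Z + 5  [with Z=1]  = 8
W = 2*C - 2*Z + 2*A  [with C=7, Z=1, A=8]  = 28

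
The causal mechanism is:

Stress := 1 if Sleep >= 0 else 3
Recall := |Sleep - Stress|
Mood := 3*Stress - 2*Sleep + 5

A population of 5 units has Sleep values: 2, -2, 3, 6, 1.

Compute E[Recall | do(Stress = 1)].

Under do(Stress=1), Stress's equation is replaced by Stress=1 for every unit. Per-unit Recall: 1, 3, 2, 5, 0. Mean = 2.2.

2.2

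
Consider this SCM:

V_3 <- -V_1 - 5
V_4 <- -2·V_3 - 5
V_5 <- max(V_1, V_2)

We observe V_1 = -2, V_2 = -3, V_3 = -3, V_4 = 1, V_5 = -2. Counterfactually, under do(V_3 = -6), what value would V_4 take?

7

The intervention breaks the incoming arrows to V_3: V_3 <- -V_1 - 5 no longer applies, and V_3 = -6.
V_4 = -2·V_3 - 5  [with V_3=-6]  = 7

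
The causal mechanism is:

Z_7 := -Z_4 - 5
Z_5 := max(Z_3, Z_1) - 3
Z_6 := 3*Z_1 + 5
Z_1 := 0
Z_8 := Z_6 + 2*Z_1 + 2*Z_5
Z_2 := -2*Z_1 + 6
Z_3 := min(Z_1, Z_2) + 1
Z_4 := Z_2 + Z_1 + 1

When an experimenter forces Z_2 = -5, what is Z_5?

do(Z_2=-5) replaces the equation Z_2 := -2*Z_1 + 6 with the constant Z_2 = -5.
Z_3 = min(Z_1, Z_2) + 1  [with Z_1=0, Z_2=-5]  = -4
Z_5 = max(Z_3, Z_1) - 3  [with Z_3=-4, Z_1=0]  = -3

-3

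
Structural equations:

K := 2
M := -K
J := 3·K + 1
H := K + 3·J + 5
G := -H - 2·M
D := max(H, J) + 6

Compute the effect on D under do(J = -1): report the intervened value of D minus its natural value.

-24

do(J=-1) replaces the equation J := 3·K + 1 with the constant J = -1.
H = K + 3·J + 5  [with K=2, J=-1]  = 4
D = max(H, J) + 6  [with H=4, J=-1]  = 10
Without intervention: J = 3·K + 1  [with K=2]  = 7; H = K + 3·J + 5  [with K=2, J=7]  = 28; D = max(H, J) + 6  [with H=28, J=7]  = 34.
Change = 10 − 34 = -24.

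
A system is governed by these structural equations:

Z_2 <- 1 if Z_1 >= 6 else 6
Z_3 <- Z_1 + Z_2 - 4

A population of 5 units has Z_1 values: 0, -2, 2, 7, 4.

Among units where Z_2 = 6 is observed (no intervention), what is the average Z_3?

3

E[Z_3|Z_2=6] averages over only the 4 units with Z_2=6 (Z_1 = 0, -2, 2, 4): Z_3 = 2, 0, 4, 6, mean 3.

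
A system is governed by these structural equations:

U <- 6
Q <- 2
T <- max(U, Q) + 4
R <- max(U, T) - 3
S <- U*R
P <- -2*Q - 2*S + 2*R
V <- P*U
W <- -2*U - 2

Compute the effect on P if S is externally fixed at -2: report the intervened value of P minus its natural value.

The intervention breaks the incoming arrows to S: S <- U*R no longer applies, and S = -2.
T = max(U, Q) + 4  [with U=6, Q=2]  = 10
R = max(U, T) - 3  [with U=6, T=10]  = 7
P = -2*Q - 2*S + 2*R  [with Q=2, S=-2, R=7]  = 14
Without intervention: T = max(U, Q) + 4  [with U=6, Q=2]  = 10; R = max(U, T) - 3  [with U=6, T=10]  = 7; S = U*R  [with U=6, R=7]  = 42; P = -2*Q - 2*S + 2*R  [with Q=2, S=42, R=7]  = -74.
Change = 14 − (-74) = 88.

88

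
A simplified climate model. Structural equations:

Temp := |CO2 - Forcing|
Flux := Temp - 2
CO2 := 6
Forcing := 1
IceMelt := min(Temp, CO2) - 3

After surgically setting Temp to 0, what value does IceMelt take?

-3

The intervention breaks the incoming arrows to Temp: Temp := |CO2 - Forcing| no longer applies, and Temp = 0.
IceMelt = min(Temp, CO2) - 3  [with Temp=0, CO2=6]  = -3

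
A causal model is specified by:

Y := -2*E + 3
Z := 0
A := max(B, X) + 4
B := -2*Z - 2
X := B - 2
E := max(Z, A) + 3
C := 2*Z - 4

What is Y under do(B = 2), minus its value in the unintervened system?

-8

Under do(B=2), the mechanism B := -2*Z - 2 is discarded; B is fixed at 2.
X = B - 2  [with B=2]  = 0
A = max(B, X) + 4  [with B=2, X=0]  = 6
E = max(Z, A) + 3  [with Z=0, A=6]  = 9
Y = -2*E + 3  [with E=9]  = -15
Without intervention: B = -2*Z - 2  [with Z=0]  = -2; X = B - 2  [with B=-2]  = -4; A = max(B, X) + 4  [with B=-2, X=-4]  = 2; E = max(Z, A) + 3  [with Z=0, A=2]  = 5; Y = -2*E + 3  [with E=5]  = -7.
Change = -15 − (-7) = -8.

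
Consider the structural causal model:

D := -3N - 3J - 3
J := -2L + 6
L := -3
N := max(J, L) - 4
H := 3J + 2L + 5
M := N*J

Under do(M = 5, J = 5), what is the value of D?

The joint intervention fixes M = 5, J = 5, removing each variable's own equation.
N = max(J, L) - 4  [with J=5, L=-3]  = 1
D = -3N - 3J - 3  [with N=1, J=5]  = -21

-21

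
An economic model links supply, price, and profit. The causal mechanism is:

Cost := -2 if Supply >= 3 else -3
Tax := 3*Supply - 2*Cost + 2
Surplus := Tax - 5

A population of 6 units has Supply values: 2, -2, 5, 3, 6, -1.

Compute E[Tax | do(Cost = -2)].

12.5

The intervention sets Cost=-2 in all 6 units regardless of Supply. Recomputing Tax per unit gives 12, 0, 21, 15, 24, 3; average 12.5.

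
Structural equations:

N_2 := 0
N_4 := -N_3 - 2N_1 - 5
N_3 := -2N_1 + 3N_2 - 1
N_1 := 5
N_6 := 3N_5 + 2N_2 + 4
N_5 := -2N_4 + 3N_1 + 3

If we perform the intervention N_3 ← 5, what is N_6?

178

The intervention breaks the incoming arrows to N_3: N_3 := -2N_1 + 3N_2 - 1 no longer applies, and N_3 = 5.
N_4 = -N_3 - 2N_1 - 5  [with N_3=5, N_1=5]  = -20
N_5 = -2N_4 + 3N_1 + 3  [with N_4=-20, N_1=5]  = 58
N_6 = 3N_5 + 2N_2 + 4  [with N_5=58, N_2=0]  = 178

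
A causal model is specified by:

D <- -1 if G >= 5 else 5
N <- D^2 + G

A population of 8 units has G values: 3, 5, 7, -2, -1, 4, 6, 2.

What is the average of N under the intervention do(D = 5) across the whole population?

Under do(D=5), D's equation is replaced by D=5 for every unit. Per-unit N: 28, 30, 32, 23, 24, 29, 31, 27. Mean = 28.

28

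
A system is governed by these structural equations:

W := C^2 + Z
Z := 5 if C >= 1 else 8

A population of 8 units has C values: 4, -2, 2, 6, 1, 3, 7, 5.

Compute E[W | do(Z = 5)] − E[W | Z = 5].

-2

Under do(Z=5), Z's equation is replaced by Z=5 for every unit. Per-unit W: 21, 9, 9, 41, 6, 14, 54, 30. Mean = 23.
Observing Z=5 restricts to units where Z's equation naturally yields 5: C ∈ {4, 2, 6, 1, 3, 7, 5}. In that subpopulation W = 21, 9, 41, 6, 14, 54, 30, mean 25.
Difference = 23 − 25 = -2.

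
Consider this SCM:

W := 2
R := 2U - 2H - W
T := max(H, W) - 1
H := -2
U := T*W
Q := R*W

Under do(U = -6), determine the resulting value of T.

Under do(U=-6), the mechanism U := T*W is discarded; U is fixed at -6.
Since T is not a descendant of the intervened variable, it is unaffected.
T = max(H, W) - 1  [with H=-2, W=2]  = 1

1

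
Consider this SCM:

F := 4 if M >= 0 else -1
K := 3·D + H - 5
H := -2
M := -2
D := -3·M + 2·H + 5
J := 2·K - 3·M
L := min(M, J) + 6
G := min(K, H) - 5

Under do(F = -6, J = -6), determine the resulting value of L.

0

Setting F = -6, J = -6 by intervention discards those variables' equations.
L = min(M, J) + 6  [with M=-2, J=-6]  = 0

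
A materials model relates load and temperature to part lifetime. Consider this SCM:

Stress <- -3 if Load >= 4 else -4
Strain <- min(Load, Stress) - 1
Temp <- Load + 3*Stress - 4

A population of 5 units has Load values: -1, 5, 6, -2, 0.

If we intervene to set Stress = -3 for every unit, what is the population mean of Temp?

Every unit gets Stress=-3 under the intervention. Temp values become -14, -8, -7, -15, -13; E[Temp|do(Stress=-3)] = -11.4.

-11.4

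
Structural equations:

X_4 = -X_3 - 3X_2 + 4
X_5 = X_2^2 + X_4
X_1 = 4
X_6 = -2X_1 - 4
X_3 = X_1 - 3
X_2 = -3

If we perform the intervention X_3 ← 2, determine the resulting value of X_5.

do(X_3=2) replaces the equation X_3 = X_1 - 3 with the constant X_3 = 2.
X_4 = -X_3 - 3X_2 + 4  [with X_3=2, X_2=-3]  = 11
X_5 = X_2^2 + X_4  [with X_2=-3, X_4=11]  = 20

20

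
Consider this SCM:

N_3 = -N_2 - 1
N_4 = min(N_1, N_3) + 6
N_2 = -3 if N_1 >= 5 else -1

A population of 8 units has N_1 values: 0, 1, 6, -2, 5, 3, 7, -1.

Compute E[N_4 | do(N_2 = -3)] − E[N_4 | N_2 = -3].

-1.25

The intervention sets N_2=-3 in all 8 units regardless of N_1. Recomputing N_4 per unit gives 6, 7, 8, 4, 8, 8, 8, 5; average 6.75.
Conditioning on N_2=-3 selects the 3 unit(s) with N_1 ∈ {6, 5, 7}. Their N_4 values: 8, 8, 8. Mean = 8.
Difference = 6.75 − 8 = -1.25.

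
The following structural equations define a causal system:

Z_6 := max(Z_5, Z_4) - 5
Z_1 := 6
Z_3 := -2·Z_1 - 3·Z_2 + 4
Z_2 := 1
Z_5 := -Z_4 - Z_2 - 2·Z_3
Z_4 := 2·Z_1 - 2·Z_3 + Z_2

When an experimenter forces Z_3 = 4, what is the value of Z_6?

The intervention breaks the incoming arrows to Z_3: Z_3 := -2·Z_1 - 3·Z_2 + 4 no longer applies, and Z_3 = 4.
Z_4 = 2·Z_1 - 2·Z_3 + Z_2  [with Z_1=6, Z_3=4, Z_2=1]  = 5
Z_5 = -Z_4 - Z_2 - 2·Z_3  [with Z_4=5, Z_2=1, Z_3=4]  = -14
Z_6 = max(Z_5, Z_4) - 5  [with Z_5=-14, Z_4=5]  = 0

0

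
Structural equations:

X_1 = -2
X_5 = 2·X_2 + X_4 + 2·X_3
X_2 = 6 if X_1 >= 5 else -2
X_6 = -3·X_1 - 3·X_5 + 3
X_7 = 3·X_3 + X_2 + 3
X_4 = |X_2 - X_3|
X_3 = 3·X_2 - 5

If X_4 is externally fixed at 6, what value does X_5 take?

-20

Intervening sets X_4 = 6 and removes its equation (X_4 = |X_2 - X_3|).
X_2 = 6 if X_1 >= 5 else -2  [with X_1=-2]  = -2
X_3 = 3·X_2 - 5  [with X_2=-2]  = -11
X_5 = 2·X_2 + X_4 + 2·X_3  [with X_2=-2, X_4=6, X_3=-11]  = -20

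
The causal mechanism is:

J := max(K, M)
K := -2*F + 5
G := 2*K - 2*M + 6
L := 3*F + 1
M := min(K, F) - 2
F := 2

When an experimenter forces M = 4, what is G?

0

do(M=4) replaces the equation M := min(K, F) - 2 with the constant M = 4.
K = -2*F + 5  [with F=2]  = 1
G = 2*K - 2*M + 6  [with K=1, M=4]  = 0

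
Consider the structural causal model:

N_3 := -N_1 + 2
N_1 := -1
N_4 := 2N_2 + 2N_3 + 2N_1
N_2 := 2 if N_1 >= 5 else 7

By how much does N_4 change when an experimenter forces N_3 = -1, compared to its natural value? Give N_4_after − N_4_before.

-8

The intervention breaks the incoming arrows to N_3: N_3 := -N_1 + 2 no longer applies, and N_3 = -1.
N_2 = 2 if N_1 >= 5 else 7  [with N_1=-1]  = 7
N_4 = 2N_2 + 2N_3 + 2N_1  [with N_2=7, N_3=-1, N_1=-1]  = 10
Without intervention: N_2 = 2 if N_1 >= 5 else 7  [with N_1=-1]  = 7; N_3 = -N_1 + 2  [with N_1=-1]  = 3; N_4 = 2N_2 + 2N_3 + 2N_1  [with N_2=7, N_3=3, N_1=-1]  = 18.
Change = 10 − 18 = -8.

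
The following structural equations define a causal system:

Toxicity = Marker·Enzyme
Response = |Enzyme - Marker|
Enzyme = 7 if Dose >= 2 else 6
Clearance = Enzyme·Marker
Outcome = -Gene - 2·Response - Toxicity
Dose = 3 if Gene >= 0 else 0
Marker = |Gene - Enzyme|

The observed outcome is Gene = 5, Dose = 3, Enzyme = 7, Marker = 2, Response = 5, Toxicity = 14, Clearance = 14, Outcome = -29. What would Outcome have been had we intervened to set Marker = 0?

do(Marker=0) replaces the equation Marker = |Gene - Enzyme| with the constant Marker = 0.
Dose = 3 if Gene >= 0 else 0  [with Gene=5]  = 3
Enzyme = 7 if Dose >= 2 else 6  [with Dose=3]  = 7
Response = |Enzyme - Marker|  [with Enzyme=7, Marker=0]  = 7
Toxicity = Marker·Enzyme  [with Marker=0, Enzyme=7]  = 0
Outcome = -Gene - 2·Response - Toxicity  [with Gene=5, Response=7, Toxicity=0]  = -19

-19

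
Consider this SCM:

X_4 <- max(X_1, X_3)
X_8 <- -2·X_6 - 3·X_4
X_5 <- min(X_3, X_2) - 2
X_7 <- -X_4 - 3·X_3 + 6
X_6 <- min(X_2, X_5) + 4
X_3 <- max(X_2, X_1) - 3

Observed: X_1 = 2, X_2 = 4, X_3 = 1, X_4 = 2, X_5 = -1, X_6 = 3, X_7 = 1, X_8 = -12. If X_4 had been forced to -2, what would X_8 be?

0

do(X_4=-2) replaces the equation X_4 <- max(X_1, X_3) with the constant X_4 = -2.
X_3 = max(X_2, X_1) - 3  [with X_2=4, X_1=2]  = 1
X_5 = min(X_3, X_2) - 2  [with X_3=1, X_2=4]  = -1
X_6 = min(X_2, X_5) + 4  [with X_2=4, X_5=-1]  = 3
X_8 = -2·X_6 - 3·X_4  [with X_6=3, X_4=-2]  = 0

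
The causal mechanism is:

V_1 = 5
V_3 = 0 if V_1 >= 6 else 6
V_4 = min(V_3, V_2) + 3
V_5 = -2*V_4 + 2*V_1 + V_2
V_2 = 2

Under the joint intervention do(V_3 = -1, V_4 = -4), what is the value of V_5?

20

Setting V_3 = -1, V_4 = -4 by intervention discards those variables' equations.
V_5 = -2*V_4 + 2*V_1 + V_2  [with V_4=-4, V_1=5, V_2=2]  = 20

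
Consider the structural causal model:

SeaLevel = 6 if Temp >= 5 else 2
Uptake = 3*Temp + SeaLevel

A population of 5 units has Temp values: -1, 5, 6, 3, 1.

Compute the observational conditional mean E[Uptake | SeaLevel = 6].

22.5

Conditioning on SeaLevel=6 selects the 2 unit(s) with Temp ∈ {5, 6}. Their Uptake values: 21, 24. Mean = 22.5.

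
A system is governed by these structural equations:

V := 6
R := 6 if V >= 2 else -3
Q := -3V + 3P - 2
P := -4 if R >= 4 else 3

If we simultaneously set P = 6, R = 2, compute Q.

The joint intervention fixes P = 6, R = 2, removing each variable's own equation.
Q = -3V + 3P - 2  [with V=6, P=6]  = -2

-2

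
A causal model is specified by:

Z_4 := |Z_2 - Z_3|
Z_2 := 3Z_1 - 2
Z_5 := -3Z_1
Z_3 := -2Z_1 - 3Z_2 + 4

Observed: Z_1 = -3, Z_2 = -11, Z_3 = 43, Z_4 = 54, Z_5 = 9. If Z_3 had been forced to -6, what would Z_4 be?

The intervention breaks the incoming arrows to Z_3: Z_3 := -2Z_1 - 3Z_2 + 4 no longer applies, and Z_3 = -6.
Z_2 = 3Z_1 - 2  [with Z_1=-3]  = -11
Z_4 = |Z_2 - Z_3|  [with Z_2=-11, Z_3=-6]  = 5

5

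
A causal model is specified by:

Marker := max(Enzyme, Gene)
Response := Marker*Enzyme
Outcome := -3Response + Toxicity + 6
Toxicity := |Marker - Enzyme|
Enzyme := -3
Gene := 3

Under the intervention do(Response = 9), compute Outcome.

-15

Under do(Response=9), the mechanism Response := Marker*Enzyme is discarded; Response is fixed at 9.
Marker = max(Enzyme, Gene)  [with Enzyme=-3, Gene=3]  = 3
Toxicity = |Marker - Enzyme|  [with Marker=3, Enzyme=-3]  = 6
Outcome = -3Response + Toxicity + 6  [with Response=9, Toxicity=6]  = -15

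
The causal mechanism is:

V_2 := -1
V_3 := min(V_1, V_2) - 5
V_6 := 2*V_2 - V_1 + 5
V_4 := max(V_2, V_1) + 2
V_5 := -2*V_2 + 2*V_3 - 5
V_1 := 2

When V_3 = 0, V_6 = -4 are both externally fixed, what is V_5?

The joint intervention fixes V_3 = 0, V_6 = -4, removing each variable's own equation.
V_5 = -2*V_2 + 2*V_3 - 5  [with V_2=-1, V_3=0]  = -3

-3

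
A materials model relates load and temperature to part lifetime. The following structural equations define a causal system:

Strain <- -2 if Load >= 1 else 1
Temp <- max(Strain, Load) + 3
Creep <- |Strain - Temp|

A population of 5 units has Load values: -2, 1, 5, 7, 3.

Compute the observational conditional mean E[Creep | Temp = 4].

Observing Temp=4 restricts to units where Temp's equation naturally yields 4: Load ∈ {-2, 1}. In that subpopulation Creep = 3, 6, mean 4.5.

4.5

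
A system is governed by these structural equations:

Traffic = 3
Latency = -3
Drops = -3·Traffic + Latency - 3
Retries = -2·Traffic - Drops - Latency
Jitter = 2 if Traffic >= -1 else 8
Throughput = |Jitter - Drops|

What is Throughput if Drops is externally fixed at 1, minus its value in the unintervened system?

-16

The intervention breaks the incoming arrows to Drops: Drops = -3·Traffic + Latency - 3 no longer applies, and Drops = 1.
Jitter = 2 if Traffic >= -1 else 8  [with Traffic=3]  = 2
Throughput = |Jitter - Drops|  [with Jitter=2, Drops=1]  = 1
Without intervention: Drops = -3·Traffic + Latency - 3  [with Traffic=3, Latency=-3]  = -15; Jitter = 2 if Traffic >= -1 else 8  [with Traffic=3]  = 2; Throughput = |Jitter - Drops|  [with Jitter=2, Drops=-15]  = 17.
Change = 1 − 17 = -16.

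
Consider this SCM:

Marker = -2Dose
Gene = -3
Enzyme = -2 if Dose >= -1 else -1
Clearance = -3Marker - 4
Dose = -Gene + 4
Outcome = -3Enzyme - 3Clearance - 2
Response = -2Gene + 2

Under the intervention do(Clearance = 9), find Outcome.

Intervening sets Clearance = 9 and removes its equation (Clearance = -3Marker - 4).
Dose = -Gene + 4  [with Gene=-3]  = 7
Enzyme = -2 if Dose >= -1 else -1  [with Dose=7]  = -2
Outcome = -3Enzyme - 3Clearance - 2  [with Enzyme=-2, Clearance=9]  = -23

-23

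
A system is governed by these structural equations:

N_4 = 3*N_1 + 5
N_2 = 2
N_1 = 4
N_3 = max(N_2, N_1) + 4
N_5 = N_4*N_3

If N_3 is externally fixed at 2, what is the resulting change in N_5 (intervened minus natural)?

-102

do(N_3=2) replaces the equation N_3 = max(N_2, N_1) + 4 with the constant N_3 = 2.
N_4 = 3*N_1 + 5  [with N_1=4]  = 17
N_5 = N_4*N_3  [with N_4=17, N_3=2]  = 34
Without intervention: N_3 = max(N_2, N_1) + 4  [with N_2=2, N_1=4]  = 8; N_4 = 3*N_1 + 5  [with N_1=4]  = 17; N_5 = N_4*N_3  [with N_4=17, N_3=8]  = 136.
Change = 34 − 136 = -102.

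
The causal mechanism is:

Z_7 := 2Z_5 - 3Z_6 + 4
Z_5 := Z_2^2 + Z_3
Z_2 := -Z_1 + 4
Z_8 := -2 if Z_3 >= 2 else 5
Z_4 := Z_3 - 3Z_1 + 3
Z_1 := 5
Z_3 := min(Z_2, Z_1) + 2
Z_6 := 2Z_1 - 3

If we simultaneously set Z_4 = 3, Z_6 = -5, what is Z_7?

23

Setting Z_4 = 3, Z_6 = -5 by intervention discards those variables' equations.
Z_2 = -Z_1 + 4  [with Z_1=5]  = -1
Z_3 = min(Z_2, Z_1) + 2  [with Z_2=-1, Z_1=5]  = 1
Z_5 = Z_2^2 + Z_3  [with Z_2=-1, Z_3=1]  = 2
Z_7 = 2Z_5 - 3Z_6 + 4  [with Z_5=2, Z_6=-5]  = 23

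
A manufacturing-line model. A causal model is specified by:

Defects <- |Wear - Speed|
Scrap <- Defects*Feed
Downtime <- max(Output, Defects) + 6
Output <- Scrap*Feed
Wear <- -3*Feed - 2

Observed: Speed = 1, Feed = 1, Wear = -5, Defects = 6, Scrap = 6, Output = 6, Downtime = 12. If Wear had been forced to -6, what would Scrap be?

do(Wear=-6) replaces the equation Wear <- -3*Feed - 2 with the constant Wear = -6.
Defects = |Wear - Speed|  [with Wear=-6, Speed=1]  = 7
Scrap = Defects*Feed  [with Defects=7, Feed=1]  = 7

7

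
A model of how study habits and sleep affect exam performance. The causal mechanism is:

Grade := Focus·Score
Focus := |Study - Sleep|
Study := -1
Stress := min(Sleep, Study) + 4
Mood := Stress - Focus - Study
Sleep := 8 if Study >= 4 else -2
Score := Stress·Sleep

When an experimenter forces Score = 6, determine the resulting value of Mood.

2

The intervention breaks the incoming arrows to Score: Score := Stress·Sleep no longer applies, and Score = 6.
Since Mood is not a descendant of the intervened variable, it is unaffected.
Sleep = 8 if Study >= 4 else -2  [with Study=-1]  = -2
Stress = min(Sleep, Study) + 4  [with Sleep=-2, Study=-1]  = 2
Focus = |Study - Sleep|  [with Study=-1, Sleep=-2]  = 1
Mood = Stress - Focus - Study  [with Stress=2, Focus=1, Study=-1]  = 2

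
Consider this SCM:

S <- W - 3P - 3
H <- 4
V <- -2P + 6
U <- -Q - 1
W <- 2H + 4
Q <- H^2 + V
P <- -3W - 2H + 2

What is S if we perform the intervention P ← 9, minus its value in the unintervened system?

The intervention breaks the incoming arrows to P: P <- -3W - 2H + 2 no longer applies, and P = 9.
W = 2H + 4  [with H=4]  = 12
S = W - 3P - 3  [with W=12, P=9]  = -18
Without intervention: W = 2H + 4  [with H=4]  = 12; P = -3W - 2H + 2  [with W=12, H=4]  = -42; S = W - 3P - 3  [with W=12, P=-42]  = 135.
Change = -18 − 135 = -153.

-153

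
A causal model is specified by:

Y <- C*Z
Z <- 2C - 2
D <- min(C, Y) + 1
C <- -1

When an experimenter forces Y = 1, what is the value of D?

The intervention breaks the incoming arrows to Y: Y <- C*Z no longer applies, and Y = 1.
D = min(C, Y) + 1  [with C=-1, Y=1]  = 0

0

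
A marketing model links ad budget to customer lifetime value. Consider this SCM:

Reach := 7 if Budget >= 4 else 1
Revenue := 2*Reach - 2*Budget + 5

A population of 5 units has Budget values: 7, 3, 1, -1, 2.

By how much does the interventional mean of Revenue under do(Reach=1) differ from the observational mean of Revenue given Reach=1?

Every unit gets Reach=1 under the intervention. Revenue values become -7, 1, 5, 9, 3; E[Revenue|do(Reach=1)] = 2.2.
Conditioning on Reach=1 selects the 4 unit(s) with Budget ∈ {3, 1, -1, 2}. Their Revenue values: 1, 5, 9, 3. Mean = 4.5.
Difference = 2.2 − 4.5 = -2.3.

-2.3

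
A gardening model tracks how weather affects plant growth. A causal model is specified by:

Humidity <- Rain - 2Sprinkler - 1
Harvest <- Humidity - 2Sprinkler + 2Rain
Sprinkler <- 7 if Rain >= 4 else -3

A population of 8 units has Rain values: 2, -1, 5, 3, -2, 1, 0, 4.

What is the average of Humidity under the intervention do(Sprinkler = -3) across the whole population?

The intervention sets Sprinkler=-3 in all 8 units regardless of Rain. Recomputing Humidity per unit gives 7, 4, 10, 8, 3, 6, 5, 9; average 6.5.

6.5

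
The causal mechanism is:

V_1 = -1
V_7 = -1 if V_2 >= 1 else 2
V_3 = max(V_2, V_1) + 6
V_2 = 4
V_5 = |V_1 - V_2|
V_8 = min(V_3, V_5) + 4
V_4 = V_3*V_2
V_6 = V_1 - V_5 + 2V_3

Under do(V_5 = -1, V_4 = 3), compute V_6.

Setting V_5 = -1, V_4 = 3 by intervention discards those variables' equations.
V_3 = max(V_2, V_1) + 6  [with V_2=4, V_1=-1]  = 10
V_6 = V_1 - V_5 + 2V_3  [with V_1=-1, V_5=-1, V_3=10]  = 20

20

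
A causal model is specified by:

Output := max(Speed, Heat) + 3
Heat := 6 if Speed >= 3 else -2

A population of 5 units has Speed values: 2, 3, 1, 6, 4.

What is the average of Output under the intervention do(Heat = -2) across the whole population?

The intervention sets Heat=-2 in all 5 units regardless of Speed. Recomputing Output per unit gives 5, 6, 4, 9, 7; average 6.2.

6.2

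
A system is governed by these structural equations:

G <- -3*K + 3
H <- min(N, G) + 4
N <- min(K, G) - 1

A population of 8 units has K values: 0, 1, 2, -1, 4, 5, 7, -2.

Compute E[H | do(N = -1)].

-1.75

Under do(N=-1), N's equation is replaced by N=-1 for every unit. Per-unit H: 3, 3, 1, 3, -5, -8, -14, 3. Mean = -1.75.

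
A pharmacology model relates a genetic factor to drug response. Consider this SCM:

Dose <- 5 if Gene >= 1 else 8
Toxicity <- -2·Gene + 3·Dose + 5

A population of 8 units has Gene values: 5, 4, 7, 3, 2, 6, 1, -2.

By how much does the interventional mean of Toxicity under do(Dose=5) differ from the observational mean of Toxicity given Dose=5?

The intervention sets Dose=5 in all 8 units regardless of Gene. Recomputing Toxicity per unit gives 10, 12, 6, 14, 16, 8, 18, 24; average 13.5.
Observing Dose=5 restricts to units where Dose's equation naturally yields 5: Gene ∈ {5, 4, 7, 3, 2, 6, 1}. In that subpopulation Toxicity = 10, 12, 6, 14, 16, 8, 18, mean 12.
Difference = 13.5 − 12 = 1.5.

1.5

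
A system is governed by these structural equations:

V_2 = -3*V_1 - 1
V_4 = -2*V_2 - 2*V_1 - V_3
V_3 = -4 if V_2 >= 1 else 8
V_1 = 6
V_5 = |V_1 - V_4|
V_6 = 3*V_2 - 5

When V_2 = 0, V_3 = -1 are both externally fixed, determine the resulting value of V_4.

-11

Setting V_2 = 0, V_3 = -1 by intervention discards those variables' equations.
V_4 = -2*V_2 - 2*V_1 - V_3  [with V_2=0, V_1=6, V_3=-1]  = -11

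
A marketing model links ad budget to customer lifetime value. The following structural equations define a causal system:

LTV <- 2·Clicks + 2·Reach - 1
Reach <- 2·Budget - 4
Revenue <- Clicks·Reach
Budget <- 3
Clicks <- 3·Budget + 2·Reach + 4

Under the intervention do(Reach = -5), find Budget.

Under do(Reach=-5), the mechanism Reach <- 2·Budget - 4 is discarded; Reach is fixed at -5.
Budget is not downstream of the intervention, so its value is determined by the original equations.

3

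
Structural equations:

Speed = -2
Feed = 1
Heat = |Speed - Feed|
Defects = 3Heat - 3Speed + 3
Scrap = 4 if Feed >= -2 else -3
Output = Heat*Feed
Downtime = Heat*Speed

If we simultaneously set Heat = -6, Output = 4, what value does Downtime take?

Under do(Heat = -6, Output = 4), each intervened variable's structural equation is replaced by its fixed value.
Downtime = Heat*Speed  [with Heat=-6, Speed=-2]  = 12

12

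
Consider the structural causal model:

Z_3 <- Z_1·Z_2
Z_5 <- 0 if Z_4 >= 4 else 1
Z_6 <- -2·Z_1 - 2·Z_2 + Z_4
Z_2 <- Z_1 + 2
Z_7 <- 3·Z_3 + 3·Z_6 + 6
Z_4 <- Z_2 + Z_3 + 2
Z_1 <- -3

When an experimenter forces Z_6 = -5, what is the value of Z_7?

0

Intervening sets Z_6 = -5 and removes its equation (Z_6 <- -2·Z_1 - 2·Z_2 + Z_4).
Z_2 = Z_1 + 2  [with Z_1=-3]  = -1
Z_3 = Z_1·Z_2  [with Z_1=-3, Z_2=-1]  = 3
Z_7 = 3·Z_3 + 3·Z_6 + 6  [with Z_3=3, Z_6=-5]  = 0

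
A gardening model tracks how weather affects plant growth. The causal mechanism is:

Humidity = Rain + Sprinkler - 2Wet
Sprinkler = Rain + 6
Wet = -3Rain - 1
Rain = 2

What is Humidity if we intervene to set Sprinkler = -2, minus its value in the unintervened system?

-10

Under do(Sprinkler=-2), the mechanism Sprinkler = Rain + 6 is discarded; Sprinkler is fixed at -2.
Wet = -3Rain - 1  [with Rain=2]  = -7
Humidity = Rain + Sprinkler - 2Wet  [with Rain=2, Sprinkler=-2, Wet=-7]  = 14
Without intervention: Sprinkler = Rain + 6  [with Rain=2]  = 8; Wet = -3Rain - 1  [with Rain=2]  = -7; Humidity = Rain + Sprinkler - 2Wet  [with Rain=2, Sprinkler=8, Wet=-7]  = 24.
Change = 14 − 24 = -10.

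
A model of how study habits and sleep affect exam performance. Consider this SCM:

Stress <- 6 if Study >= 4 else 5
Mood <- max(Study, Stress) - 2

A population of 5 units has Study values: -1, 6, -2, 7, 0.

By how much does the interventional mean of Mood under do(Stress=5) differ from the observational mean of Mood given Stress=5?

do(Stress=5) breaks Stress's dependence on Study. With Stress=5 fixed, Mood across the units is 3, 4, 3, 5, 3, mean 3.6.
Conditioning on Stress=5 selects the 3 unit(s) with Study ∈ {-1, -2, 0}. Their Mood values: 3, 3, 3. Mean = 3.
Difference = 3.6 − 3 = 0.6.

0.6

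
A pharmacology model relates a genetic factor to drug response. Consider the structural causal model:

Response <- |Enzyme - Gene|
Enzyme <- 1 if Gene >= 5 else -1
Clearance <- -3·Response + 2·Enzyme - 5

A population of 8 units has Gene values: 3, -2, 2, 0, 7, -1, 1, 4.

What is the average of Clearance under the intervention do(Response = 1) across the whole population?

Every unit gets Response=1 under the intervention. Clearance values become -10, -10, -10, -10, -6, -10, -10, -10; E[Clearance|do(Response=1)] = -9.5.

-9.5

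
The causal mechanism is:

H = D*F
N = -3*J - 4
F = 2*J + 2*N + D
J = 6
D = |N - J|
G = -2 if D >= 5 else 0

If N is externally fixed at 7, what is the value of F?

27

do(N=7) replaces the equation N = -3*J - 4 with the constant N = 7.
D = |N - J|  [with N=7, J=6]  = 1
F = 2*J + 2*N + D  [with J=6, N=7, D=1]  = 27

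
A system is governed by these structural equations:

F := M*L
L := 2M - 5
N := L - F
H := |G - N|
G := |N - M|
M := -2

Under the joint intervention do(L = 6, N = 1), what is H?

2

The joint intervention fixes L = 6, N = 1, removing each variable's own equation.
G = |N - M|  [with N=1, M=-2]  = 3
H = |G - N|  [with G=3, N=1]  = 2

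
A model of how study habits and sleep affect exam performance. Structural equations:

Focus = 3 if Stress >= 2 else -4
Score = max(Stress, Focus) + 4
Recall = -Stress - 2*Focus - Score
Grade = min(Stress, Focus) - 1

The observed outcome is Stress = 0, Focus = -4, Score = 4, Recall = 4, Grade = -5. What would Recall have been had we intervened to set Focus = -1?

Under do(Focus=-1), the mechanism Focus = 3 if Stress >= 2 else -4 is discarded; Focus is fixed at -1.
Score = max(Stress, Focus) + 4  [with Stress=0, Focus=-1]  = 4
Recall = -Stress - 2*Focus - Score  [with Stress=0, Focus=-1, Score=4]  = -2

-2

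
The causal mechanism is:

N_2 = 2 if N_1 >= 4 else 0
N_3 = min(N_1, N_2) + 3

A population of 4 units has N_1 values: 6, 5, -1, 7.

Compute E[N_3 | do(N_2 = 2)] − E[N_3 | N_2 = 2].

-0.75

The intervention sets N_2=2 in all 4 units regardless of N_1. Recomputing N_3 per unit gives 5, 5, 2, 5; average 4.25.
Observing N_2=2 restricts to units where N_2's equation naturally yields 2: N_1 ∈ {6, 5, 7}. In that subpopulation N_3 = 5, 5, 5, mean 5.
Difference = 4.25 − 5 = -0.75.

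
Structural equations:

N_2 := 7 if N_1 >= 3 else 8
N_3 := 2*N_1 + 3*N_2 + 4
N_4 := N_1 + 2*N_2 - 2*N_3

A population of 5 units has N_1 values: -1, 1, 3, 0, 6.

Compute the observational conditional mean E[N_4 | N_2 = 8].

Conditioning on N_2=8 selects the 3 unit(s) with N_1 ∈ {-1, 1, 0}. Their N_4 values: -37, -43, -40. Mean = -40.

-40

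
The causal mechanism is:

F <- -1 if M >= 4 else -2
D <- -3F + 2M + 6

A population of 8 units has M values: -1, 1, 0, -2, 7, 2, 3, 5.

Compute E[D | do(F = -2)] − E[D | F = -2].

2.75

The intervention sets F=-2 in all 8 units regardless of M. Recomputing D per unit gives 10, 14, 12, 8, 26, 16, 18, 22; average 15.75.
Observing F=-2 restricts to units where F's equation naturally yields -2: M ∈ {-1, 1, 0, -2, 2, 3}. In that subpopulation D = 10, 14, 12, 8, 16, 18, mean 13.
Difference = 15.75 − 13 = 2.75.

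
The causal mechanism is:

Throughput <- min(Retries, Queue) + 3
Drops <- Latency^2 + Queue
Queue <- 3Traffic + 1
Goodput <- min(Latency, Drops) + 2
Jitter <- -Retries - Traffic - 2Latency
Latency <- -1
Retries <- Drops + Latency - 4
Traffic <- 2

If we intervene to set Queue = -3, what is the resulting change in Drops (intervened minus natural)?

-10

The intervention breaks the incoming arrows to Queue: Queue <- 3Traffic + 1 no longer applies, and Queue = -3.
Drops = Latency^2 + Queue  [with Latency=-1, Queue=-3]  = -2
Without intervention: Queue = 3Traffic + 1  [with Traffic=2]  = 7; Drops = Latency^2 + Queue  [with Latency=-1, Queue=7]  = 8.
Change = -2 − 8 = -10.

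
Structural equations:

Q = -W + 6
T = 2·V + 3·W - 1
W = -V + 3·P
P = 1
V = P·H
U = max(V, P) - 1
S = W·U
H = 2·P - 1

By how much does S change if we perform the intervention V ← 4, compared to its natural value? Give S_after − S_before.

The intervention breaks the incoming arrows to V: V = P·H no longer applies, and V = 4.
U = max(V, P) - 1  [with V=4, P=1]  = 3
W = -V + 3·P  [with V=4, P=1]  = -1
S = W·U  [with W=-1, U=3]  = -3
Without intervention: H = 2·P - 1  [with P=1]  = 1; V = P·H  [with P=1, H=1]  = 1; U = max(V, P) - 1  [with V=1, P=1]  = 0; W = -V + 3·P  [with V=1, P=1]  = 2; S = W·U  [with W=2, U=0]  = 0.
Change = -3 − 0 = -3.

-3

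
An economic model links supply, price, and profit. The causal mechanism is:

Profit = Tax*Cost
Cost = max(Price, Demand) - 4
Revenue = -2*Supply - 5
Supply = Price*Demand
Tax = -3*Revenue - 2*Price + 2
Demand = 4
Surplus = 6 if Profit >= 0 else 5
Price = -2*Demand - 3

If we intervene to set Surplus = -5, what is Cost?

0

The intervention breaks the incoming arrows to Surplus: Surplus = 6 if Profit >= 0 else 5 no longer applies, and Surplus = -5.
Since Cost is not a descendant of the intervened variable, it is unaffected.
Price = -2*Demand - 3  [with Demand=4]  = -11
Cost = max(Price, Demand) - 4  [with Price=-11, Demand=4]  = 0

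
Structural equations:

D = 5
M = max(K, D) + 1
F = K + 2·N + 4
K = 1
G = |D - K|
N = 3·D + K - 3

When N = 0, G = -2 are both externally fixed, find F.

5

The joint intervention fixes N = 0, G = -2, removing each variable's own equation.
F = K + 2·N + 4  [with K=1, N=0]  = 5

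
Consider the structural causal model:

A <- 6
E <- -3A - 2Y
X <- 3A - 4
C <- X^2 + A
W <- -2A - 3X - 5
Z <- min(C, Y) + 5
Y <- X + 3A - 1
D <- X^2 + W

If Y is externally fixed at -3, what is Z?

The intervention breaks the incoming arrows to Y: Y <- X + 3A - 1 no longer applies, and Y = -3.
X = 3A - 4  [with A=6]  = 14
C = X^2 + A  [with X=14, A=6]  = 202
Z = min(C, Y) + 5  [with C=202, Y=-3]  = 2

2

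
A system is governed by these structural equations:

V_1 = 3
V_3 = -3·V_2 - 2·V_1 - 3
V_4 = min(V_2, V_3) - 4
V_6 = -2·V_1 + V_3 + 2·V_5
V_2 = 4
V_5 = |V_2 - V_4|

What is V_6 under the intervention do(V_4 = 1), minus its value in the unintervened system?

-52

Under do(V_4=1), the mechanism V_4 = min(V_2, V_3) - 4 is discarded; V_4 is fixed at 1.
V_3 = -3·V_2 - 2·V_1 - 3  [with V_2=4, V_1=3]  = -21
V_5 = |V_2 - V_4|  [with V_2=4, V_4=1]  = 3
V_6 = -2·V_1 + V_3 + 2·V_5  [with V_1=3, V_3=-21, V_5=3]  = -21
Without intervention: V_3 = -3·V_2 - 2·V_1 - 3  [with V_2=4, V_1=3]  = -21; V_4 = min(V_2, V_3) - 4  [with V_2=4, V_3=-21]  = -25; V_5 = |V_2 - V_4|  [with V_2=4, V_4=-25]  = 29; V_6 = -2·V_1 + V_3 + 2·V_5  [with V_1=3, V_3=-21, V_5=29]  = 31.
Change = -21 − 31 = -52.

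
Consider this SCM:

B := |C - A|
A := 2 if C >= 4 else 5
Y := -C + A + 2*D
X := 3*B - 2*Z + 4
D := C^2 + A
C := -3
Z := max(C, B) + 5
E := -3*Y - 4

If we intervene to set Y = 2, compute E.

-10

Intervening sets Y = 2 and removes its equation (Y := -C + A + 2*D).
E = -3*Y - 4  [with Y=2]  = -10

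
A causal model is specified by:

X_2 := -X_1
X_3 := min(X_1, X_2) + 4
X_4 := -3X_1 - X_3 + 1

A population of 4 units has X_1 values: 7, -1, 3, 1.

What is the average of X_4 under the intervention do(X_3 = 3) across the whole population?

-9.5

Under do(X_3=3), X_3's equation is replaced by X_3=3 for every unit. Per-unit X_4: -23, 1, -11, -5. Mean = -9.5.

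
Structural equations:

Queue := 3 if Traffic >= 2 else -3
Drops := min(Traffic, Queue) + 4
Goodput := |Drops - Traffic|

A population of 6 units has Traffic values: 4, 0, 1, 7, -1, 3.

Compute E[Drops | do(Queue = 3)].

5.5

Under do(Queue=3), Queue's equation is replaced by Queue=3 for every unit. Per-unit Drops: 7, 4, 5, 7, 3, 7. Mean = 5.5.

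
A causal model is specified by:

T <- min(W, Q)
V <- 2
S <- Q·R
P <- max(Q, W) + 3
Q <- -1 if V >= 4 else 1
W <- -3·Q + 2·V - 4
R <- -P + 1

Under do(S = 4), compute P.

The intervention breaks the incoming arrows to S: S <- Q·R no longer applies, and S = 4.
P is not downstream of the intervention, so its value is determined by the original equations.
Q = -1 if V >= 4 else 1  [with V=2]  = 1
W = -3·Q + 2·V - 4  [with Q=1, V=2]  = -3
P = max(Q, W) + 3  [with Q=1, W=-3]  = 4

4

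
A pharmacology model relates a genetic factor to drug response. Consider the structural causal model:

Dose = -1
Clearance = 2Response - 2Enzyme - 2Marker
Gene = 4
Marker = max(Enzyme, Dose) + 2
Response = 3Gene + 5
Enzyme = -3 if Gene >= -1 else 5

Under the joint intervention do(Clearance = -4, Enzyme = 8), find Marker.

10

Under do(Clearance = -4, Enzyme = 8), each intervened variable's structural equation is replaced by its fixed value.
Marker = max(Enzyme, Dose) + 2  [with Enzyme=8, Dose=-1]  = 10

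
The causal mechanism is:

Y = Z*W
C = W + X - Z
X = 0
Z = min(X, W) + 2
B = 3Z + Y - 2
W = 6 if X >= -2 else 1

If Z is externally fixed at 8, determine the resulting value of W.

6

Under do(Z=8), the mechanism Z = min(X, W) + 2 is discarded; Z is fixed at 8.
Since W is not a descendant of the intervened variable, it is unaffected.
W = 6 if X >= -2 else 1  [with X=0]  = 6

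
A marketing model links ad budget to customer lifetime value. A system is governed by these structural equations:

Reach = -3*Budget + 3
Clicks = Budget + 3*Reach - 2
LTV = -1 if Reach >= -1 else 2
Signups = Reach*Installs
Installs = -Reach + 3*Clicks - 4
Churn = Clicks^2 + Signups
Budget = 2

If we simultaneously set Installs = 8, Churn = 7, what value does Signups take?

Setting Installs = 8, Churn = 7 by intervention discards those variables' equations.
Reach = -3*Budget + 3  [with Budget=2]  = -3
Signups = Reach*Installs  [with Reach=-3, Installs=8]  = -24

-24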